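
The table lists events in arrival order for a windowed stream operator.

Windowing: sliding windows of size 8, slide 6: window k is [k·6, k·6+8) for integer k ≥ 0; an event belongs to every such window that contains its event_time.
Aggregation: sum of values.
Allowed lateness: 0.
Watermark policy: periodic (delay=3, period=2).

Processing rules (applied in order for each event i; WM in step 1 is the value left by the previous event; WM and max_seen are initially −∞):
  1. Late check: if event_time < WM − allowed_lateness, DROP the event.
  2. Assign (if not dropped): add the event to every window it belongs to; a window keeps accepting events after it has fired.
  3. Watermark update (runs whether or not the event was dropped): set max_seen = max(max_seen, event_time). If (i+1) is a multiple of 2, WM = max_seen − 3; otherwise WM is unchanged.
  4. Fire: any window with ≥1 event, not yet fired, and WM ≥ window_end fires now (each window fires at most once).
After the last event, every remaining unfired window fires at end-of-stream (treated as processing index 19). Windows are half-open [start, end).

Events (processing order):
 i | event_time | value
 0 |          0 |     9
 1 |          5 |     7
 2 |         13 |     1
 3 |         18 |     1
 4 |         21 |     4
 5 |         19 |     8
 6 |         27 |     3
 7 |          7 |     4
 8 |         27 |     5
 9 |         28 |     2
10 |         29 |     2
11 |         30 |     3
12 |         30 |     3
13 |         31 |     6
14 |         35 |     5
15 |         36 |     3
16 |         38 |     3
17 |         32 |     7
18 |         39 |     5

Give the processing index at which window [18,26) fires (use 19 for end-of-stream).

i=0 t=0 v=9: → [0,8); WM=−∞
i=1 t=5 v=7: → [0,8); WM=2
i=2 t=13 v=1: → [12,20),[6,14); WM=2
i=3 t=18 v=1: → [18,26),[12,20); WM=15; [0,8) fires=16 [6,14) fires=1
i=4 t=21 v=4: → [18,26); WM=15
i=5 t=19 v=8: → [18,26),[12,20); WM=18
i=6 t=27 v=3: → [24,32); WM=18
i=7 t=7 v=4: DROP (t<18-0); WM=24; [12,20) fires=10
i=8 t=27 v=5: → [24,32); WM=24
i=9 t=28 v=2: → [24,32); WM=25
i=10 t=29 v=2: → [24,32); WM=25
i=11 t=30 v=3: → [30,38),[24,32); WM=27; [18,26) fires=13
i=12 t=30 v=3: → [30,38),[24,32); WM=27
i=13 t=31 v=6: → [30,38),[24,32); WM=28
i=14 t=35 v=5: → [30,38); WM=28
i=15 t=36 v=3: → [36,44),[30,38); WM=33; [24,32) fires=24
i=16 t=38 v=3: → [36,44); WM=33
i=17 t=32 v=7: DROP (t<33-0); WM=35
i=18 t=39 v=5: → [36,44); WM=35

11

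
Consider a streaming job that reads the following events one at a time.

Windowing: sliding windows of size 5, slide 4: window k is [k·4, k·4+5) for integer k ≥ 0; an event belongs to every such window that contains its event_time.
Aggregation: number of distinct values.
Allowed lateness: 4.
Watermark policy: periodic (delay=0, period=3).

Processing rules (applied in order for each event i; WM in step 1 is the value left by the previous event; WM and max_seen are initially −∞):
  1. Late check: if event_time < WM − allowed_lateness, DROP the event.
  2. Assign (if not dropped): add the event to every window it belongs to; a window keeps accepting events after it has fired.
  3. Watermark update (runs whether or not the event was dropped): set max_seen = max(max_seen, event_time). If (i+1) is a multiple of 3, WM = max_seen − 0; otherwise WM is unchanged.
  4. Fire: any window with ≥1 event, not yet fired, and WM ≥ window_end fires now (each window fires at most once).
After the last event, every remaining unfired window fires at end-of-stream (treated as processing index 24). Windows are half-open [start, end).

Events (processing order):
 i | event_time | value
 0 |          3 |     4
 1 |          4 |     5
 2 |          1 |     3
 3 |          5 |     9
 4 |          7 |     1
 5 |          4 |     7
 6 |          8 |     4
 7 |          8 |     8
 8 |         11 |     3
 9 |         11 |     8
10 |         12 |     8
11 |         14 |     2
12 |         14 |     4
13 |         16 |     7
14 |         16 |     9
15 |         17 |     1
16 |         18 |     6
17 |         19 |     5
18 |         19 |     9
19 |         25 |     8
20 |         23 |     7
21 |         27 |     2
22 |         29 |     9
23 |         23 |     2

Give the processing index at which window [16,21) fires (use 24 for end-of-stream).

i=0 t=3 v=4: → [0,5); WM=−∞
i=1 t=4 v=5: → [4,9),[0,5); WM=−∞
i=2 t=1 v=3: → [0,5); WM=4
i=3 t=5 v=9: → [4,9); WM=4
i=4 t=7 v=1: → [4,9); WM=4
i=5 t=4 v=7: → [4,9),[0,5); WM=7; [0,5) fires=4
i=6 t=8 v=4: → [8,13),[4,9); WM=7
i=7 t=8 v=8: → [8,13),[4,9); WM=7
i=8 t=11 v=3: → [8,13); WM=11; [4,9) fires=6
i=9 t=11 v=8: → [8,13); WM=11
i=10 t=12 v=8: → [12,17),[8,13); WM=11
i=11 t=14 v=2: → [12,17); WM=14; [8,13) fires=3
i=12 t=14 v=4: → [12,17); WM=14
i=13 t=16 v=7: → [16,21),[12,17); WM=14
i=14 t=16 v=9: → [16,21),[12,17); WM=16
i=15 t=17 v=1: → [16,21); WM=16
i=16 t=18 v=6: → [16,21); WM=16
i=17 t=19 v=5: → [16,21); WM=19; [12,17) fires=5
i=18 t=19 v=9: → [16,21); WM=19
i=19 t=25 v=8: → [24,29); WM=19
i=20 t=23 v=7: → [20,25); WM=25; [16,21) fires=5 [20,25) fires=1
i=21 t=27 v=2: → [24,29); WM=25
i=22 t=29 v=9: → [28,33); WM=25
i=23 t=23 v=2: → [20,25); WM=29; [24,29) fires=2

20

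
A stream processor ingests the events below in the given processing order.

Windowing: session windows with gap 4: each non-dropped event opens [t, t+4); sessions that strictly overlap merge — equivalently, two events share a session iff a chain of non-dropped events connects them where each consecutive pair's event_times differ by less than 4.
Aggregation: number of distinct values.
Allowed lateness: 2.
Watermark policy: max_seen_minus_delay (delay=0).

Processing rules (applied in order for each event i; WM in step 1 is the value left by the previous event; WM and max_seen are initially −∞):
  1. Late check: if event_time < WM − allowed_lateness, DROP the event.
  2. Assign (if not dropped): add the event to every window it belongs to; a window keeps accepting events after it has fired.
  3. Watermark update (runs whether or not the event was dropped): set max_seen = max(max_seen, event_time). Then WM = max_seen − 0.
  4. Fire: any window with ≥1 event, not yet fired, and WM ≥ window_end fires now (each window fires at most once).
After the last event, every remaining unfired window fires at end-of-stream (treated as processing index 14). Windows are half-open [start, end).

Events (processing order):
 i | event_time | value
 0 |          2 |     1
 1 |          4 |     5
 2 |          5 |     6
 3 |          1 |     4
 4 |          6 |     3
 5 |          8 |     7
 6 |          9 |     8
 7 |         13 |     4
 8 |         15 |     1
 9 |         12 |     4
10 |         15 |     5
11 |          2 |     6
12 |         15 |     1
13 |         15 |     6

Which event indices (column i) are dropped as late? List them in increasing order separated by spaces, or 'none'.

3 9 11

i=0 t=2 v=1: → [2,6); WM=2
i=1 t=4 v=5: → [2,8); WM=4
i=2 t=5 v=6: → [2,9); WM=5
i=3 t=1 v=4: DROP (t<5-2); WM=5
i=4 t=6 v=3: → [2,10); WM=6
i=5 t=8 v=7: → [2,12); WM=8
i=6 t=9 v=8: → [2,13); WM=9
i=7 t=13 v=4: → [13,17); WM=13
i=8 t=15 v=1: → [13,19); WM=15
i=9 t=12 v=4: DROP (t<15-2); WM=15
i=10 t=15 v=5: → [13,19); WM=15
i=11 t=2 v=6: DROP (t<15-2); WM=15
i=12 t=15 v=1: → [13,19); WM=15
i=13 t=15 v=6: → [13,19); WM=15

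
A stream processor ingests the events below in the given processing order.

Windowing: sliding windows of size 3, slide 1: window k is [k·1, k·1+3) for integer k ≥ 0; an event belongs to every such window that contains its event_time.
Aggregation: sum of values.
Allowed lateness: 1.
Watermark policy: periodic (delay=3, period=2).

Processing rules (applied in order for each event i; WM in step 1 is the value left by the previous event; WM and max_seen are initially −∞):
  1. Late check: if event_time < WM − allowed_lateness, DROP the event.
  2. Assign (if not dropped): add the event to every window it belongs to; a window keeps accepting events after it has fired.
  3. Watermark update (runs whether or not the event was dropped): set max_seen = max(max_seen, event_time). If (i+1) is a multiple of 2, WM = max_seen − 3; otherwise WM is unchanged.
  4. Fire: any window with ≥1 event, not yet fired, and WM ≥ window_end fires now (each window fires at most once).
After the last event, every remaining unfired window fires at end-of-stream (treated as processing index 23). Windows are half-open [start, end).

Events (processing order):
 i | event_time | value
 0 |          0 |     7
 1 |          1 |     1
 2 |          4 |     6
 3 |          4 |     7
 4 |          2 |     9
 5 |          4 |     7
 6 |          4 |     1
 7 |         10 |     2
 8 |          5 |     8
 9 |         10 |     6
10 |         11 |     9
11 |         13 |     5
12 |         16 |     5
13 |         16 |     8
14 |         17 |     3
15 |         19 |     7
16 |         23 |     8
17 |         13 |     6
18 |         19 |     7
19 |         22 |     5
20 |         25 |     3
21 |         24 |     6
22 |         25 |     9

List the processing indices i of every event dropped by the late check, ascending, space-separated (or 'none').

i=0 t=0 v=7: → [0,3); WM=−∞
i=1 t=1 v=1: → [1,4),[0,3); WM=-2
i=2 t=4 v=6: → [4,7),[3,6),[2,5); WM=-2
i=3 t=4 v=7: → [4,7),[3,6),[2,5); WM=1
i=4 t=2 v=9: → [2,5),[1,4),[0,3); WM=1
i=5 t=4 v=7: → [4,7),[3,6),[2,5); WM=1
i=6 t=4 v=1: → [4,7),[3,6),[2,5); WM=1
i=7 t=10 v=2: → [10,13),[9,12),[8,11); WM=7; [0,3) fires=17 [1,4) fires=10 [2,5) fires=30 [3,6) fires=21 [4,7) fires=21
i=8 t=5 v=8: DROP (t<7-1); WM=7
i=9 t=10 v=6: → [10,13),[9,12),[8,11); WM=7
i=10 t=11 v=9: → [11,14),[10,13),[9,12); WM=7
i=11 t=13 v=5: → [13,16),[12,15),[11,14); WM=10
i=12 t=16 v=5: → [16,19),[15,18),[14,17); WM=10
i=13 t=16 v=8: → [16,19),[15,18),[14,17); WM=13; [8,11) fires=8 [9,12) fires=17 [10,13) fires=17
i=14 t=17 v=3: → [17,20),[16,19),[15,18); WM=13
i=15 t=19 v=7: → [19,22),[18,21),[17,20); WM=16; [11,14) fires=14 [12,15) fires=5 [13,16) fires=5
i=16 t=23 v=8: → [23,26),[22,25),[21,24); WM=16
i=17 t=13 v=6: DROP (t<16-1); WM=20; [14,17) fires=13 [15,18) fires=16 [16,19) fires=16 [17,20) fires=10
i=18 t=19 v=7: → [19,22),[18,21),[17,20); WM=20
i=19 t=22 v=5: → [22,25),[21,24),[20,23); WM=20
i=20 t=25 v=3: → [25,28),[24,27),[23,26); WM=20
i=21 t=24 v=6: → [24,27),[23,26),[22,25); WM=22; [18,21) fires=14 [19,22) fires=14
i=22 t=25 v=9: → [25,28),[24,27),[23,26); WM=22

8 17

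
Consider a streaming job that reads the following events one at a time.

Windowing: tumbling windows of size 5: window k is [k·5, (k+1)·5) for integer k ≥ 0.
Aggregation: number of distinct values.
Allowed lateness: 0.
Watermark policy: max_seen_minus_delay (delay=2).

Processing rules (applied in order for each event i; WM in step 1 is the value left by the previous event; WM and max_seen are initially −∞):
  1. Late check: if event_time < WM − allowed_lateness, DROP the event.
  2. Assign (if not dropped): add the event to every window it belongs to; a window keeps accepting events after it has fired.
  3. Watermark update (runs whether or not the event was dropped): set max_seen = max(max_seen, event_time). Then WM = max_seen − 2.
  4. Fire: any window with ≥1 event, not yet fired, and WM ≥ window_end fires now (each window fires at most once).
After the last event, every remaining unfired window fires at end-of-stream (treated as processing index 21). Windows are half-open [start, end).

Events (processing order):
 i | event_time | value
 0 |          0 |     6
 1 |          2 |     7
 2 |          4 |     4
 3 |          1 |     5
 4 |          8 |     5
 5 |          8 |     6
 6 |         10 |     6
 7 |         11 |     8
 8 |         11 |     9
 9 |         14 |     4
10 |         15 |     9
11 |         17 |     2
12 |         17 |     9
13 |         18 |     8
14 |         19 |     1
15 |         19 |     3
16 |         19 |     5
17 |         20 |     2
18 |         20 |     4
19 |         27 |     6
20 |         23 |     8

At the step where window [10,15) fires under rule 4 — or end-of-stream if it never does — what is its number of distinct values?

i=0 t=0 v=6: → [0,5); WM=-2
i=1 t=2 v=7: → [0,5); WM=0
i=2 t=4 v=4: → [0,5); WM=2
i=3 t=1 v=5: DROP (t<2-0); WM=2
i=4 t=8 v=5: → [5,10); WM=6; [0,5) fires=3
i=5 t=8 v=6: → [5,10); WM=6
i=6 t=10 v=6: → [10,15); WM=8
i=7 t=11 v=8: → [10,15); WM=9
i=8 t=11 v=9: → [10,15); WM=9
i=9 t=14 v=4: → [10,15); WM=12; [5,10) fires=2
i=10 t=15 v=9: → [15,20); WM=13
i=11 t=17 v=2: → [15,20); WM=15; [10,15) fires=4
i=12 t=17 v=9: → [15,20); WM=15
i=13 t=18 v=8: → [15,20); WM=16
i=14 t=19 v=1: → [15,20); WM=17
i=15 t=19 v=3: → [15,20); WM=17
i=16 t=19 v=5: → [15,20); WM=17
i=17 t=20 v=2: → [20,25); WM=18
i=18 t=20 v=4: → [20,25); WM=18
i=19 t=27 v=6: → [25,30); WM=25; [15,20) fires=6 [20,25) fires=2
i=20 t=23 v=8: DROP (t<25-0); WM=25

4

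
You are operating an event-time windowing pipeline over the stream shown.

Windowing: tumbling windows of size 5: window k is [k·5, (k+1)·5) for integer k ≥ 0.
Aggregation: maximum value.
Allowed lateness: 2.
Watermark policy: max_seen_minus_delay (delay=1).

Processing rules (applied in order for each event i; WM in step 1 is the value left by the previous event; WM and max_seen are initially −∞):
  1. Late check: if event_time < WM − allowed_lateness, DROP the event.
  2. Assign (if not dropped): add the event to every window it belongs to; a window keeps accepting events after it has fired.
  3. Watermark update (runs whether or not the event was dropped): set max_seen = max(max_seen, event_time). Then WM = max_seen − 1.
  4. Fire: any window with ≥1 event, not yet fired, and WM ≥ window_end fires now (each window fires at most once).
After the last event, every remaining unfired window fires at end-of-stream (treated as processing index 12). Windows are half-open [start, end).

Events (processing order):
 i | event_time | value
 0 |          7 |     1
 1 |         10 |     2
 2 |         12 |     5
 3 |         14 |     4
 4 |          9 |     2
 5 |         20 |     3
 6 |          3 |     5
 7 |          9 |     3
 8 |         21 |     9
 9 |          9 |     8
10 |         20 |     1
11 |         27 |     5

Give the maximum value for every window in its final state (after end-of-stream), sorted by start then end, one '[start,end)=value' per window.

i=0 t=7 v=1: → [5,10); WM=6
i=1 t=10 v=2: → [10,15); WM=9
i=2 t=12 v=5: → [10,15); WM=11; [5,10) fires=1
i=3 t=14 v=4: → [10,15); WM=13
i=4 t=9 v=2: DROP (t<13-2); WM=13
i=5 t=20 v=3: → [20,25); WM=19; [10,15) fires=5
i=6 t=3 v=5: DROP (t<19-2); WM=19
i=7 t=9 v=3: DROP (t<19-2); WM=19
i=8 t=21 v=9: → [20,25); WM=20
i=9 t=9 v=8: DROP (t<20-2); WM=20
i=10 t=20 v=1: → [20,25); WM=20
i=11 t=27 v=5: → [25,30); WM=26; [20,25) fires=9

[5,10)=1 [10,15)=5 [20,25)=9 [25,30)=5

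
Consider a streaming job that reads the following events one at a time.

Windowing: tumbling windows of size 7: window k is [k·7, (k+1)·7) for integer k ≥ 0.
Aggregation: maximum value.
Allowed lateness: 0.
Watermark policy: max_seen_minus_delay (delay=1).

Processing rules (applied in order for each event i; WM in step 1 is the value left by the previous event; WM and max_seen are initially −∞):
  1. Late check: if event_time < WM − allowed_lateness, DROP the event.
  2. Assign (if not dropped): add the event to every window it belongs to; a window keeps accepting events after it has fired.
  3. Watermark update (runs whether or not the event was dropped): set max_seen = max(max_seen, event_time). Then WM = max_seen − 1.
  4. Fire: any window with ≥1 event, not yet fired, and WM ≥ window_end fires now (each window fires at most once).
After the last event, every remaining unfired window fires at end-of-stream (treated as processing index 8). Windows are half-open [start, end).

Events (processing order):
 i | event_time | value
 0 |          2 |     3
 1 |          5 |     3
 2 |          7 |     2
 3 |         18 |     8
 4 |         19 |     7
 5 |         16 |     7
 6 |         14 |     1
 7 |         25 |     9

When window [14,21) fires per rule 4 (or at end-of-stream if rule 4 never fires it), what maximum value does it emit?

8

i=0 t=2 v=3: → [0,7); WM=1
i=1 t=5 v=3: → [0,7); WM=4
i=2 t=7 v=2: → [7,14); WM=6
i=3 t=18 v=8: → [14,21); WM=17; [0,7) fires=3 [7,14) fires=2
i=4 t=19 v=7: → [14,21); WM=18
i=5 t=16 v=7: DROP (t<18-0); WM=18
i=6 t=14 v=1: DROP (t<18-0); WM=18
i=7 t=25 v=9: → [21,28); WM=24; [14,21) fires=8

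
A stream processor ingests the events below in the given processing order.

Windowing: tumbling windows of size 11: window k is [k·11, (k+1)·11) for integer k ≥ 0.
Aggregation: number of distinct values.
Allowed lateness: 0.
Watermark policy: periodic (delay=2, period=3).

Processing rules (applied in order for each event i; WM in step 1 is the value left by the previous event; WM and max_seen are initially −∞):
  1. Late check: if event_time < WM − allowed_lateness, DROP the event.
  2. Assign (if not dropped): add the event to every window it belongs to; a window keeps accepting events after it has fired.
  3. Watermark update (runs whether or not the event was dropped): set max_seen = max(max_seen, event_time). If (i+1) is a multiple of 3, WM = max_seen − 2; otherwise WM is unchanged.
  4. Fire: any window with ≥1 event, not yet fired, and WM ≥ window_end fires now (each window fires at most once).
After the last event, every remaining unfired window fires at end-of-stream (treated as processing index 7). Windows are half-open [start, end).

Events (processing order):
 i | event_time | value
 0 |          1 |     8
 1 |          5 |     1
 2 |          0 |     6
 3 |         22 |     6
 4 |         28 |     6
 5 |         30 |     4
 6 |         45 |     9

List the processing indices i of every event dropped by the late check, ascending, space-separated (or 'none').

none

i=0 t=1 v=8: → [0,11); WM=−∞
i=1 t=5 v=1: → [0,11); WM=−∞
i=2 t=0 v=6: → [0,11); WM=3
i=3 t=22 v=6: → [22,33); WM=3
i=4 t=28 v=6: → [22,33); WM=3
i=5 t=30 v=4: → [22,33); WM=28; [0,11) fires=3
i=6 t=45 v=9: → [44,55); WM=28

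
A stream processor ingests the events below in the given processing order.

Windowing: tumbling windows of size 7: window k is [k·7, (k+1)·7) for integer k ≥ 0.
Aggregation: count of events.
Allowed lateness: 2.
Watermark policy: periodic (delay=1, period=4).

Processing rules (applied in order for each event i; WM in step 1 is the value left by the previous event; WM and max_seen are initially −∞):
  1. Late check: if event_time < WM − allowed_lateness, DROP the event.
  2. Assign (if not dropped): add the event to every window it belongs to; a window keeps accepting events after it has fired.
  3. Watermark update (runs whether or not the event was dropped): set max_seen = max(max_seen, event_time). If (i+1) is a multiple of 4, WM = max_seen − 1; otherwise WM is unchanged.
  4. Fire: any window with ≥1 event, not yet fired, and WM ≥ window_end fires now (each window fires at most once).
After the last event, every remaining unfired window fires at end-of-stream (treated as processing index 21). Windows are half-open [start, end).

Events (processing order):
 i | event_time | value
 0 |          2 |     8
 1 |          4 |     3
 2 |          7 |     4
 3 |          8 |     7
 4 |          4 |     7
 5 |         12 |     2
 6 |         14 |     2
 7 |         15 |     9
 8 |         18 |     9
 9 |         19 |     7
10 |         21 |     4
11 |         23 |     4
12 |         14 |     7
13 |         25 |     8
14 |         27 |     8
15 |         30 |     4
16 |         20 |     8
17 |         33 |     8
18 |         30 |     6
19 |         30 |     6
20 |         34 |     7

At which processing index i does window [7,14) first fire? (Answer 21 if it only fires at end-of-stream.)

7

i=0 t=2 v=8: → [0,7); WM=−∞
i=1 t=4 v=3: → [0,7); WM=−∞
i=2 t=7 v=4: → [7,14); WM=−∞
i=3 t=8 v=7: → [7,14); WM=7; [0,7) fires=2
i=4 t=4 v=7: DROP (t<7-2); WM=7
i=5 t=12 v=2: → [7,14); WM=7
i=6 t=14 v=2: → [14,21); WM=7
i=7 t=15 v=9: → [14,21); WM=14; [7,14) fires=3
i=8 t=18 v=9: → [14,21); WM=14
i=9 t=19 v=7: → [14,21); WM=14
i=10 t=21 v=4: → [21,28); WM=14
i=11 t=23 v=4: → [21,28); WM=22; [14,21) fires=4
i=12 t=14 v=7: DROP (t<22-2); WM=22
i=13 t=25 v=8: → [21,28); WM=22
i=14 t=27 v=8: → [21,28); WM=22
i=15 t=30 v=4: → [28,35); WM=29; [21,28) fires=4
i=16 t=20 v=8: DROP (t<29-2); WM=29
i=17 t=33 v=8: → [28,35); WM=29
i=18 t=30 v=6: → [28,35); WM=29
i=19 t=30 v=6: → [28,35); WM=32
i=20 t=34 v=7: → [28,35); WM=32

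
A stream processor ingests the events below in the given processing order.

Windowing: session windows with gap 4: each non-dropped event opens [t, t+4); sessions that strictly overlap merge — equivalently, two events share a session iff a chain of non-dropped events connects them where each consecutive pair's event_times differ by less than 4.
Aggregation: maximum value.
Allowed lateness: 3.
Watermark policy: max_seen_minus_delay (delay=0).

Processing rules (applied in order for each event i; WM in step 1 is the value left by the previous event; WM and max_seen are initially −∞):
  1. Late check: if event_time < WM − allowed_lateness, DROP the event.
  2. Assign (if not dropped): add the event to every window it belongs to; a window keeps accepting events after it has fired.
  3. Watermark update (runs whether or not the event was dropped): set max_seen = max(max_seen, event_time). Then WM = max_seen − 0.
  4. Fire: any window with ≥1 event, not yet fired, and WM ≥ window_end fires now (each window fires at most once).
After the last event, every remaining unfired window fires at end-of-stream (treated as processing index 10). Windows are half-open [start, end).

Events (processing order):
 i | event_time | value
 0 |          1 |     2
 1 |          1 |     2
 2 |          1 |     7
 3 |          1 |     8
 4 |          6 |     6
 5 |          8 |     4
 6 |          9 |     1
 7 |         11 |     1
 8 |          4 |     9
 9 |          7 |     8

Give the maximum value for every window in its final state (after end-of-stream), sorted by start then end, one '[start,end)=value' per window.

i=0 t=1 v=2: → [1,5); WM=1
i=1 t=1 v=2: → [1,5); WM=1
i=2 t=1 v=7: → [1,5); WM=1
i=3 t=1 v=8: → [1,5); WM=1
i=4 t=6 v=6: → [6,10); WM=6
i=5 t=8 v=4: → [6,12); WM=8
i=6 t=9 v=1: → [6,13); WM=9
i=7 t=11 v=1: → [6,15); WM=11
i=8 t=4 v=9: DROP (t<11-3); WM=11
i=9 t=7 v=8: DROP (t<11-3); WM=11

[1,5)=8 [6,15)=6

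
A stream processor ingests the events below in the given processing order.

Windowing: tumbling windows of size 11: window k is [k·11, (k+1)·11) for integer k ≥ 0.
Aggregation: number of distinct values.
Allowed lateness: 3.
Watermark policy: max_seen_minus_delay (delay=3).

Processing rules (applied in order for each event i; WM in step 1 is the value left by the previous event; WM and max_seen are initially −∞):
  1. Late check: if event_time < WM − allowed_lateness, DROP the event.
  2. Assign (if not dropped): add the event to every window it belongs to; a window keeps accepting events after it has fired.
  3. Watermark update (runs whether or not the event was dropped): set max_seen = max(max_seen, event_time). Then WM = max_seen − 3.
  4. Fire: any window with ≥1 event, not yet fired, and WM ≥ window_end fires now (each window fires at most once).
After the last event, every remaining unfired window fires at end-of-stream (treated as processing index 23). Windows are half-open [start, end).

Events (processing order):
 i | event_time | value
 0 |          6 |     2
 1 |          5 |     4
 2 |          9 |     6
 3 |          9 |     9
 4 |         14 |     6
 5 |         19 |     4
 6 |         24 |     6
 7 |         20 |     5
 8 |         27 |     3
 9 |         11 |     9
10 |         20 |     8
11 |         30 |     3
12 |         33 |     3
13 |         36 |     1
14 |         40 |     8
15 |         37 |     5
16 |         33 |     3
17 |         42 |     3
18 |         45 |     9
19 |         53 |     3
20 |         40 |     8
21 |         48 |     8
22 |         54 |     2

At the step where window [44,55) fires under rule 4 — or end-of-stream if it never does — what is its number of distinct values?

i=0 t=6 v=2: → [0,11); WM=3
i=1 t=5 v=4: → [0,11); WM=3
i=2 t=9 v=6: → [0,11); WM=6
i=3 t=9 v=9: → [0,11); WM=6
i=4 t=14 v=6: → [11,22); WM=11; [0,11) fires=4
i=5 t=19 v=4: → [11,22); WM=16
i=6 t=24 v=6: → [22,33); WM=21
i=7 t=20 v=5: → [11,22); WM=21
i=8 t=27 v=3: → [22,33); WM=24; [11,22) fires=3
i=9 t=11 v=9: DROP (t<24-3); WM=24
i=10 t=20 v=8: DROP (t<24-3); WM=24
i=11 t=30 v=3: → [22,33); WM=27
i=12 t=33 v=3: → [33,44); WM=30
i=13 t=36 v=1: → [33,44); WM=33; [22,33) fires=2
i=14 t=40 v=8: → [33,44); WM=37
i=15 t=37 v=5: → [33,44); WM=37
i=16 t=33 v=3: DROP (t<37-3); WM=37
i=17 t=42 v=3: → [33,44); WM=39
i=18 t=45 v=9: → [44,55); WM=42
i=19 t=53 v=3: → [44,55); WM=50; [33,44) fires=4
i=20 t=40 v=8: DROP (t<50-3); WM=50
i=21 t=48 v=8: → [44,55); WM=50
i=22 t=54 v=2: → [44,55); WM=51

4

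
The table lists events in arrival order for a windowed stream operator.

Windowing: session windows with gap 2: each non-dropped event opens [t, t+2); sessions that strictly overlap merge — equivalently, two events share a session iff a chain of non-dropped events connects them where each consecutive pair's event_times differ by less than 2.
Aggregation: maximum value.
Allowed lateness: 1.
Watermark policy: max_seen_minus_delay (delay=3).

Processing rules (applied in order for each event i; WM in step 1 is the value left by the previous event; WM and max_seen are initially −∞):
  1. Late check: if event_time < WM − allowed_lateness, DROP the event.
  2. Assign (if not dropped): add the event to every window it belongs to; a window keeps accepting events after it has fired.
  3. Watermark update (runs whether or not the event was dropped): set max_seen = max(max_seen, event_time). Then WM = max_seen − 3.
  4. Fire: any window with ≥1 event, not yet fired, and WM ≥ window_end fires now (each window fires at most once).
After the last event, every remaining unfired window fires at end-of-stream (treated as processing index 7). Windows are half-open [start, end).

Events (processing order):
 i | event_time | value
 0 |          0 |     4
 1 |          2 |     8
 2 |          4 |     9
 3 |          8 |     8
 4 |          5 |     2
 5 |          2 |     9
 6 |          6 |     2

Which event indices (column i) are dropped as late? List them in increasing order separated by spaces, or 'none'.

5

i=0 t=0 v=4: → [0,2); WM=-3
i=1 t=2 v=8: → [2,4); WM=-1
i=2 t=4 v=9: → [4,6); WM=1
i=3 t=8 v=8: → [8,10); WM=5
i=4 t=5 v=2: → [4,7); WM=5
i=5 t=2 v=9: DROP (t<5-1); WM=5
i=6 t=6 v=2: → [4,8); WM=5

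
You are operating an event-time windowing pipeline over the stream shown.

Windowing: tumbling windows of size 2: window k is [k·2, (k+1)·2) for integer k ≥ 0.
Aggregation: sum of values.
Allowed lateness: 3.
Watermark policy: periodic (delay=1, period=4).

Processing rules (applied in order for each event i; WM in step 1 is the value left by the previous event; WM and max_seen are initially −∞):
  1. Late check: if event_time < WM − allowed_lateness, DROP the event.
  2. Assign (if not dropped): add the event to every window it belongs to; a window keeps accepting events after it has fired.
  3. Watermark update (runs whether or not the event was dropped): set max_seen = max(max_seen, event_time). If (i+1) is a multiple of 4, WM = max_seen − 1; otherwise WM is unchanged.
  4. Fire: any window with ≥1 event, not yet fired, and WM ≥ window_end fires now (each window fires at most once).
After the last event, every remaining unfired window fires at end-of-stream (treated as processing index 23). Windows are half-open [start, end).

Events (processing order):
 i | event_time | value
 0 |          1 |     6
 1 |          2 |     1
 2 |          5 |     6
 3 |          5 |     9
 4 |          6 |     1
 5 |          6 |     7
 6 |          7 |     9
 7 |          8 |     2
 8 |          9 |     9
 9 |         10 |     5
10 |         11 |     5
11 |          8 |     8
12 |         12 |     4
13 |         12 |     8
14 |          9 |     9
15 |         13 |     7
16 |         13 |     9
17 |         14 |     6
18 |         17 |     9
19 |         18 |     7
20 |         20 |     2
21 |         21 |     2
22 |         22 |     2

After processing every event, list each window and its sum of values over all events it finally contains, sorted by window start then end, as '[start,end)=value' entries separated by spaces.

i=0 t=1 v=6: → [0,2); WM=−∞
i=1 t=2 v=1: → [2,4); WM=−∞
i=2 t=5 v=6: → [4,6); WM=−∞
i=3 t=5 v=9: → [4,6); WM=4; [0,2) fires=6 [2,4) fires=1
i=4 t=6 v=1: → [6,8); WM=4
i=5 t=6 v=7: → [6,8); WM=4
i=6 t=7 v=9: → [6,8); WM=4
i=7 t=8 v=2: → [8,10); WM=7; [4,6) fires=15
i=8 t=9 v=9: → [8,10); WM=7
i=9 t=10 v=5: → [10,12); WM=7
i=10 t=11 v=5: → [10,12); WM=7
i=11 t=8 v=8: → [8,10); WM=10; [6,8) fires=17 [8,10) fires=19
i=12 t=12 v=4: → [12,14); WM=10
i=13 t=12 v=8: → [12,14); WM=10
i=14 t=9 v=9: → [8,10); WM=10
i=15 t=13 v=7: → [12,14); WM=12; [10,12) fires=10
i=16 t=13 v=9: → [12,14); WM=12
i=17 t=14 v=6: → [14,16); WM=12
i=18 t=17 v=9: → [16,18); WM=12
i=19 t=18 v=7: → [18,20); WM=17; [12,14) fires=28 [14,16) fires=6
i=20 t=20 v=2: → [20,22); WM=17
i=21 t=21 v=2: → [20,22); WM=17
i=22 t=22 v=2: → [22,24); WM=17

[0,2)=6 [2,4)=1 [4,6)=15 [6,8)=17 [8,10)=28 [10,12)=10 [12,14)=28 [14,16)=6 [16,18)=9 [18,20)=7 [20,22)=4 [22,24)=2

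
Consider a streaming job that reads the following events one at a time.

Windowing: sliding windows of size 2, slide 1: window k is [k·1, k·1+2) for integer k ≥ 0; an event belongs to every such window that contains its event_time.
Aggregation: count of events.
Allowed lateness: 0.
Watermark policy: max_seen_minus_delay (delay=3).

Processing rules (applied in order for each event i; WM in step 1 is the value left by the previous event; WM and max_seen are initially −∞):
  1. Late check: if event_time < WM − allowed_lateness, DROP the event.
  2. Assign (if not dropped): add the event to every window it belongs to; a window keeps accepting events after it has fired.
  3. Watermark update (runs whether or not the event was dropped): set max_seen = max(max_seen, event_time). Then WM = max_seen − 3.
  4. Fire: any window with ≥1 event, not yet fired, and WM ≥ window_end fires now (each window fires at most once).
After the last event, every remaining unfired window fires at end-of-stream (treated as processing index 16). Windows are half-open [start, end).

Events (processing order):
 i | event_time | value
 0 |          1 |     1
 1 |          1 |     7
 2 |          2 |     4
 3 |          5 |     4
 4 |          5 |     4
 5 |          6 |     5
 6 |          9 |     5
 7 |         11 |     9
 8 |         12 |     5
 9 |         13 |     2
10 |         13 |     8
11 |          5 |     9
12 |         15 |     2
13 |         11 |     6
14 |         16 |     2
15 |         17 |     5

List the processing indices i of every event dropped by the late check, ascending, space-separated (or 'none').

11 13

i=0 t=1 v=1: → [1,3),[0,2); WM=-2
i=1 t=1 v=7: → [1,3),[0,2); WM=-2
i=2 t=2 v=4: → [2,4),[1,3); WM=-1
i=3 t=5 v=4: → [5,7),[4,6); WM=2; [0,2) fires=2
i=4 t=5 v=4: → [5,7),[4,6); WM=2
i=5 t=6 v=5: → [6,8),[5,7); WM=3; [1,3) fires=3
i=6 t=9 v=5: → [9,11),[8,10); WM=6; [2,4) fires=1 [4,6) fires=2
i=7 t=11 v=9: → [11,13),[10,12); WM=8; [5,7) fires=3 [6,8) fires=1
i=8 t=12 v=5: → [12,14),[11,13); WM=9
i=9 t=13 v=2: → [13,15),[12,14); WM=10; [8,10) fires=1
i=10 t=13 v=8: → [13,15),[12,14); WM=10
i=11 t=5 v=9: DROP (t<10-0); WM=10
i=12 t=15 v=2: → [15,17),[14,16); WM=12; [9,11) fires=1 [10,12) fires=1
i=13 t=11 v=6: DROP (t<12-0); WM=12
i=14 t=16 v=2: → [16,18),[15,17); WM=13; [11,13) fires=2
i=15 t=17 v=5: → [17,19),[16,18); WM=14; [12,14) fires=3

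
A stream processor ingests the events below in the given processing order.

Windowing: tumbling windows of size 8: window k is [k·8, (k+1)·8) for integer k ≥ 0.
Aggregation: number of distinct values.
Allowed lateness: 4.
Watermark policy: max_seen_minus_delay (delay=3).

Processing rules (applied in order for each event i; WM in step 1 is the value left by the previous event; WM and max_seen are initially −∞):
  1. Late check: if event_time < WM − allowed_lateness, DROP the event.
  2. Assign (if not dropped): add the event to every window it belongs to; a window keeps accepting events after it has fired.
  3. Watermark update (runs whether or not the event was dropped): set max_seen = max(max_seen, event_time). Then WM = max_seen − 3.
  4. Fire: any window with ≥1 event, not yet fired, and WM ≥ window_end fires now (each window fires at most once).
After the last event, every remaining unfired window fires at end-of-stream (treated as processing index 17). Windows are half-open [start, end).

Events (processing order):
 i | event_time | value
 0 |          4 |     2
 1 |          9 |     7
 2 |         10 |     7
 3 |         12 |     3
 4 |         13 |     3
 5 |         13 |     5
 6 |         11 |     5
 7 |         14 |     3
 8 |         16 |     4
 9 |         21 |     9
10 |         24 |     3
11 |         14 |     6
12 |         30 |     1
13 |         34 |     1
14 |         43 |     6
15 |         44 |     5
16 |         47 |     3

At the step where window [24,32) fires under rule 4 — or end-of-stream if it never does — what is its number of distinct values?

i=0 t=4 v=2: → [0,8); WM=1
i=1 t=9 v=7: → [8,16); WM=6
i=2 t=10 v=7: → [8,16); WM=7
i=3 t=12 v=3: → [8,16); WM=9; [0,8) fires=1
i=4 t=13 v=3: → [8,16); WM=10
i=5 t=13 v=5: → [8,16); WM=10
i=6 t=11 v=5: → [8,16); WM=10
i=7 t=14 v=3: → [8,16); WM=11
i=8 t=16 v=4: → [16,24); WM=13
i=9 t=21 v=9: → [16,24); WM=18; [8,16) fires=3
i=10 t=24 v=3: → [24,32); WM=21
i=11 t=14 v=6: DROP (t<21-4); WM=21
i=12 t=30 v=1: → [24,32); WM=27; [16,24) fires=2
i=13 t=34 v=1: → [32,40); WM=31
i=14 t=43 v=6: → [40,48); WM=40; [24,32) fires=2 [32,40) fires=1
i=15 t=44 v=5: → [40,48); WM=41
i=16 t=47 v=3: → [40,48); WM=44

2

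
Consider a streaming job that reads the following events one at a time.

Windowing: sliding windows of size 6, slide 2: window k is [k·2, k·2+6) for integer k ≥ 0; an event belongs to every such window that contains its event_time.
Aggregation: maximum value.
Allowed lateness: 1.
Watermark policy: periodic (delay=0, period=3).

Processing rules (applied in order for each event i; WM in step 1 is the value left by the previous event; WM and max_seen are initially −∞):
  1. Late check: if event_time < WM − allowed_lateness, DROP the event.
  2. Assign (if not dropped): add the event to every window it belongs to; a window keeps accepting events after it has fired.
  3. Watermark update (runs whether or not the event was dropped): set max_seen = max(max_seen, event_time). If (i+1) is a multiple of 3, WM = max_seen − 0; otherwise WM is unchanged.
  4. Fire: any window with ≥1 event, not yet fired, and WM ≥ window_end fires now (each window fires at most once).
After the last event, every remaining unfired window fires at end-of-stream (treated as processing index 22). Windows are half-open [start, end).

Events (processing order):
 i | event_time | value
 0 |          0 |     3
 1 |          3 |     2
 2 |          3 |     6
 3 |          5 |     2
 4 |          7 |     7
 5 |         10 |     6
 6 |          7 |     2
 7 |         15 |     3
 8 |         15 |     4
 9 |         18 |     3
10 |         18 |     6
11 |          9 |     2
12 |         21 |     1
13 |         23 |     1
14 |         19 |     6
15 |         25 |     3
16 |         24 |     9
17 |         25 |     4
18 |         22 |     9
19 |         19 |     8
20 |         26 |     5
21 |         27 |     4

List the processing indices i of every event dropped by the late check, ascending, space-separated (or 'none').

i=0 t=0 v=3: → [0,6); WM=−∞
i=1 t=3 v=2: → [2,8),[0,6); WM=−∞
i=2 t=3 v=6: → [2,8),[0,6); WM=3
i=3 t=5 v=2: → [4,10),[2,8),[0,6); WM=3
i=4 t=7 v=7: → [6,12),[4,10),[2,8); WM=3
i=5 t=10 v=6: → [10,16),[8,14),[6,12); WM=10; [0,6) fires=6 [2,8) fires=7 [4,10) fires=7
i=6 t=7 v=2: DROP (t<10-1); WM=10
i=7 t=15 v=3: → [14,20),[12,18),[10,16); WM=10
i=8 t=15 v=4: → [14,20),[12,18),[10,16); WM=15; [6,12) fires=7 [8,14) fires=6
i=9 t=18 v=3: → [18,24),[16,22),[14,20); WM=15
i=10 t=18 v=6: → [18,24),[16,22),[14,20); WM=15
i=11 t=9 v=2: DROP (t<15-1); WM=18; [10,16) fires=6 [12,18) fires=4
i=12 t=21 v=1: → [20,26),[18,24),[16,22); WM=18
i=13 t=23 v=1: → [22,28),[20,26),[18,24); WM=18
i=14 t=19 v=6: → [18,24),[16,22),[14,20); WM=23; [14,20) fires=6 [16,22) fires=6
i=15 t=25 v=3: → [24,30),[22,28),[20,26); WM=23
i=16 t=24 v=9: → [24,30),[22,28),[20,26); WM=23
i=17 t=25 v=4: → [24,30),[22,28),[20,26); WM=25; [18,24) fires=6
i=18 t=22 v=9: DROP (t<25-1); WM=25
i=19 t=19 v=8: DROP (t<25-1); WM=25
i=20 t=26 v=5: → [26,32),[24,30),[22,28); WM=26; [20,26) fires=9
i=21 t=27 v=4: → [26,32),[24,30),[22,28); WM=26

6 11 18 19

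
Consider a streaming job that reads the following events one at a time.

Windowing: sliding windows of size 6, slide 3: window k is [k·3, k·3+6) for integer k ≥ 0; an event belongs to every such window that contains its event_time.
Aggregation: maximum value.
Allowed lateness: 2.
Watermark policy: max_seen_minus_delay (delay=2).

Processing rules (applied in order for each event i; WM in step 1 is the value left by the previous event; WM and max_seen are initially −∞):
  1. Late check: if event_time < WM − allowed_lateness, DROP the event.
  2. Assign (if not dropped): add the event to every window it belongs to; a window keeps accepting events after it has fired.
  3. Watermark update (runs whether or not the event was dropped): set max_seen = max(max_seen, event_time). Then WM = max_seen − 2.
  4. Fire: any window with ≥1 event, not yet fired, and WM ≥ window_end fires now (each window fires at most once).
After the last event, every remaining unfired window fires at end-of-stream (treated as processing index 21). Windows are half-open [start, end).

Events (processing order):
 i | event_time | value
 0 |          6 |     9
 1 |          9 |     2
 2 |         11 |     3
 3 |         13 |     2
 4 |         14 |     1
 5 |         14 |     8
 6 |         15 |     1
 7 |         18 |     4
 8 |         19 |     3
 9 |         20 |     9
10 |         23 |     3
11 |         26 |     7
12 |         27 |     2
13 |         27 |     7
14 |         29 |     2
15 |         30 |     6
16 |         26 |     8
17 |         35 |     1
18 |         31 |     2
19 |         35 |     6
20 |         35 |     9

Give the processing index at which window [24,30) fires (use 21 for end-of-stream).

17

i=0 t=6 v=9: → [6,12),[3,9); WM=4
i=1 t=9 v=2: → [9,15),[6,12); WM=7
i=2 t=11 v=3: → [9,15),[6,12); WM=9; [3,9) fires=9
i=3 t=13 v=2: → [12,18),[9,15); WM=11
i=4 t=14 v=1: → [12,18),[9,15); WM=12; [6,12) fires=9
i=5 t=14 v=8: → [12,18),[9,15); WM=12
i=6 t=15 v=1: → [15,21),[12,18); WM=13
i=7 t=18 v=4: → [18,24),[15,21); WM=16; [9,15) fires=8
i=8 t=19 v=3: → [18,24),[15,21); WM=17
i=9 t=20 v=9: → [18,24),[15,21); WM=18; [12,18) fires=8
i=10 t=23 v=3: → [21,27),[18,24); WM=21; [15,21) fires=9
i=11 t=26 v=7: → [24,30),[21,27); WM=24; [18,24) fires=9
i=12 t=27 v=2: → [27,33),[24,30); WM=25
i=13 t=27 v=7: → [27,33),[24,30); WM=25
i=14 t=29 v=2: → [27,33),[24,30); WM=27; [21,27) fires=7
i=15 t=30 v=6: → [30,36),[27,33); WM=28
i=16 t=26 v=8: → [24,30),[21,27); WM=28
i=17 t=35 v=1: → [33,39),[30,36); WM=33; [24,30) fires=8 [27,33) fires=7
i=18 t=31 v=2: → [30,36),[27,33); WM=33
i=19 t=35 v=6: → [33,39),[30,36); WM=33
i=20 t=35 v=9: → [33,39),[30,36); WM=33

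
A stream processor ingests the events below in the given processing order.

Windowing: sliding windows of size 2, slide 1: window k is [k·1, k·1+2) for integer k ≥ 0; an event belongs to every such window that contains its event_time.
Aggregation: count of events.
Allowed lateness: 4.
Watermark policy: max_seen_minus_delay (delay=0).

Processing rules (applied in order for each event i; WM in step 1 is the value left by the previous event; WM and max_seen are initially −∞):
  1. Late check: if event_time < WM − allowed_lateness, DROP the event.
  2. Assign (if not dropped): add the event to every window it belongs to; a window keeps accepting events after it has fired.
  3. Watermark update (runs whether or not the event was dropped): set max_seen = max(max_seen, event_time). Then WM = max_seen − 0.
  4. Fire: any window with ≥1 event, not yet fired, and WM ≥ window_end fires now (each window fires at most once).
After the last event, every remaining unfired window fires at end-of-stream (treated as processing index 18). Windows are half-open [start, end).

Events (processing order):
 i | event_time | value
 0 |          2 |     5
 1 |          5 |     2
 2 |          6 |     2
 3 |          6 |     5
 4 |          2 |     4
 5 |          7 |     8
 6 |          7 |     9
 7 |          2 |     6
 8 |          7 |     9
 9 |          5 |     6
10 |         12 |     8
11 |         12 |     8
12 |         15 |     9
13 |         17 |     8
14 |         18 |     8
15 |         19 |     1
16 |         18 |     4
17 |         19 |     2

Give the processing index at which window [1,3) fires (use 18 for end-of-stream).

i=0 t=2 v=5: → [2,4),[1,3); WM=2
i=1 t=5 v=2: → [5,7),[4,6); WM=5; [1,3) fires=1 [2,4) fires=1
i=2 t=6 v=2: → [6,8),[5,7); WM=6; [4,6) fires=1
i=3 t=6 v=5: → [6,8),[5,7); WM=6
i=4 t=2 v=4: → [2,4),[1,3); WM=6
i=5 t=7 v=8: → [7,9),[6,8); WM=7; [5,7) fires=3
i=6 t=7 v=9: → [7,9),[6,8); WM=7
i=7 t=2 v=6: DROP (t<7-4); WM=7
i=8 t=7 v=9: → [7,9),[6,8); WM=7
i=9 t=5 v=6: → [5,7),[4,6); WM=7
i=10 t=12 v=8: → [12,14),[11,13); WM=12; [6,8) fires=5 [7,9) fires=3
i=11 t=12 v=8: → [12,14),[11,13); WM=12
i=12 t=15 v=9: → [15,17),[14,16); WM=15; [11,13) fires=2 [12,14) fires=2
i=13 t=17 v=8: → [17,19),[16,18); WM=17; [14,16) fires=1 [15,17) fires=1
i=14 t=18 v=8: → [18,20),[17,19); WM=18; [16,18) fires=1
i=15 t=19 v=1: → [19,21),[18,20); WM=19; [17,19) fires=2
i=16 t=18 v=4: → [18,20),[17,19); WM=19
i=17 t=19 v=2: → [19,21),[18,20); WM=19

1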